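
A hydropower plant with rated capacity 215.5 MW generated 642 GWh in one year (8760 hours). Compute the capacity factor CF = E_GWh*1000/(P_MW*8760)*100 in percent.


CF = 642 * 1000 / (215.5 * 8760) * 100 = 34.0082 %


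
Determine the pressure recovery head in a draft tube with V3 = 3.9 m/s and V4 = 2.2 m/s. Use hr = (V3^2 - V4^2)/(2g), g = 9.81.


hr = (3.9^2 - 2.2^2) / (2*9.81) = 0.5285 m


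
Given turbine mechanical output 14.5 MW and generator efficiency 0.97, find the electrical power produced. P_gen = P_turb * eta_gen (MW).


P_gen = 14.5 * 0.97 = 14.0650 MW


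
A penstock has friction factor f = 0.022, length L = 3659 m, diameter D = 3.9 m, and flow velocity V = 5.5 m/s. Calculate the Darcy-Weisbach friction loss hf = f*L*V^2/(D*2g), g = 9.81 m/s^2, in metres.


hf = 0.022 * 3659 * 5.5^2 / (3.9 * 2 * 9.81) = 31.8234 m


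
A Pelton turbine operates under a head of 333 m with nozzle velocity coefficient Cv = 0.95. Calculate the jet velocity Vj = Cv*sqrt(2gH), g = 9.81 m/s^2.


Vj = 0.95 * sqrt(2*9.81*333) = 76.7883 m/s


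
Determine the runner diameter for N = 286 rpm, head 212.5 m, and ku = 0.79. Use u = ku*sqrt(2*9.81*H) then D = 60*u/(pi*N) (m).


u = 0.79 * sqrt(2*9.81*212.5) = 51.0101 m/s
D = 60 * 51.0101 / (pi * 286) = 3.4064 m


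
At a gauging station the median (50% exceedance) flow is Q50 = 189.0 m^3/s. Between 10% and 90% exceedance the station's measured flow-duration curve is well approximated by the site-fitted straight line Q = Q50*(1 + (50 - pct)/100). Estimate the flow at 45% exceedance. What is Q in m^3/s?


Q = 189.0 * (1 + (50 - 45)/100) = 198.4500 m^3/s


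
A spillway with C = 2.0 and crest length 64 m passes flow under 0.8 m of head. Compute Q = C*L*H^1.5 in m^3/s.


Q = 2.0 * 64 * 0.8^1.5 = 91.5893 m^3/s


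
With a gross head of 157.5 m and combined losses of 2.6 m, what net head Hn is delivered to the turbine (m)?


Hn = 157.5 - 2.6 = 154.9000 m


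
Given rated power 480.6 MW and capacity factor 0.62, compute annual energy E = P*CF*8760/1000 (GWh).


E = 480.6 * 0.62 * 8760 / 1000 = 2610.2347 GWh


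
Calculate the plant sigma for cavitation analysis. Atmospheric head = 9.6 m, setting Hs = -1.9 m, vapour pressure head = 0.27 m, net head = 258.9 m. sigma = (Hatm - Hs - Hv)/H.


sigma = (9.6 - (-1.9) - 0.27) / 258.9 = 0.0434


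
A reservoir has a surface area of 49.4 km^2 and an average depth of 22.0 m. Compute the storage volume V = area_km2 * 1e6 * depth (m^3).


V = 49.4 * 1e6 * 22.0 = 1.0868e+09 m^3


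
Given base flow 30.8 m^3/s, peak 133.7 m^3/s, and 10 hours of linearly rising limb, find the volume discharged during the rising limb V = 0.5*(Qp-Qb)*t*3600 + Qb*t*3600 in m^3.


V = 0.5*(133.7 - 30.8)*10*3600 + 30.8*10*3600 = 2.9610e+06 m^3


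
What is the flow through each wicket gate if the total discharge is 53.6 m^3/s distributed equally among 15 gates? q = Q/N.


q = 53.6 / 15 = 3.5733 m^3/s


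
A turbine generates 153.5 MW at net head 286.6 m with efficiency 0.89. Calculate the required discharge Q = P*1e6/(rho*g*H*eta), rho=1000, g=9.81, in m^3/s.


Q = 153.5 * 1e6 / (1000 * 9.81 * 286.6 * 0.89) = 61.3442 m^3/s


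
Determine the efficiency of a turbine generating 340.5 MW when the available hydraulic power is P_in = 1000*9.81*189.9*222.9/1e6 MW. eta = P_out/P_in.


P_in = 1000 * 9.81 * 189.9 * 222.9 / 1e6 = 415.2446 MW
eta = 340.5 / 415.2446 = 0.8200


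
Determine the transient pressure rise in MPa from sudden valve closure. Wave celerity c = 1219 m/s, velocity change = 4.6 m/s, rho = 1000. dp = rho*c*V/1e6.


dp = 1000 * 1219 * 4.6 / 1e6 = 5.6074 MPa


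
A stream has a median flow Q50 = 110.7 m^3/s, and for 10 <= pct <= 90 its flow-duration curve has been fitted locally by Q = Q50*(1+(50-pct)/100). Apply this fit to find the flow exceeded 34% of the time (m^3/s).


Q = 110.7 * (1 + (50 - 34)/100) = 128.4120 m^3/s


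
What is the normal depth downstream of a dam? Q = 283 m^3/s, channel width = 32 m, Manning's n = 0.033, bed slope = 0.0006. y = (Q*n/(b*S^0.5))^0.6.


y = (283 * 0.033 / (32 * 0.0006^0.5))^0.6 = 4.4223 m


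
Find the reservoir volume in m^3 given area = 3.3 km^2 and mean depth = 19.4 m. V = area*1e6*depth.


V = 3.3 * 1e6 * 19.4 = 6.4020e+07 m^3


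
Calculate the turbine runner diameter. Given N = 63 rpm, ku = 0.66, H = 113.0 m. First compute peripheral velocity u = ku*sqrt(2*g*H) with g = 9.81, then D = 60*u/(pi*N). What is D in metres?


u = 0.66 * sqrt(2*9.81*113.0) = 31.0765 m/s
D = 60 * 31.0765 / (pi * 63) = 9.4209 m


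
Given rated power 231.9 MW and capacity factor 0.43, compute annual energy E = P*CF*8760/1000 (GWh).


E = 231.9 * 0.43 * 8760 / 1000 = 873.5209 GWh


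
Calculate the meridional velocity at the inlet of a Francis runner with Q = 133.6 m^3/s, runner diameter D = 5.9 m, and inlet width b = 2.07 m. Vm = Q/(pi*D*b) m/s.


Vm = 133.6 / (pi * 5.9 * 2.07) = 3.4820 m/s


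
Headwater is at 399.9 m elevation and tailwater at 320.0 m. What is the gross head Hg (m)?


Hg = 399.9 - 320.0 = 79.9000 m


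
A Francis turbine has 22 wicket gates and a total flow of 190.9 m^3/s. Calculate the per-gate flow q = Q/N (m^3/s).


q = 190.9 / 22 = 8.6773 m^3/s


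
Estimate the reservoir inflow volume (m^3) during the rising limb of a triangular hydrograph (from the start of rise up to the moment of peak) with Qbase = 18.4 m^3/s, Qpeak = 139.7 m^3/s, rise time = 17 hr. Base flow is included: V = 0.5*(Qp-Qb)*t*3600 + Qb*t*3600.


V = 0.5*(139.7 - 18.4)*17*3600 + 18.4*17*3600 = 4.8379e+06 m^3


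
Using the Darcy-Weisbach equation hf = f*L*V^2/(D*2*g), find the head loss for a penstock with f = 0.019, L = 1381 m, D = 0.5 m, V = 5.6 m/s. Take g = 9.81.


hf = 0.019 * 1381 * 5.6^2 / (0.5 * 2 * 9.81) = 83.8792 m


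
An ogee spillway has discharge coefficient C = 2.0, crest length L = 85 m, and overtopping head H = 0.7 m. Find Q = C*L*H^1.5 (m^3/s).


Q = 2.0 * 85 * 0.7^1.5 = 99.5625 m^3/s


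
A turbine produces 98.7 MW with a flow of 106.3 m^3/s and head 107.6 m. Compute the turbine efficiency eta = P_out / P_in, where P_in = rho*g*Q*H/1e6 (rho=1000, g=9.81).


P_in = 1000 * 9.81 * 106.3 * 107.6 / 1e6 = 112.2056 MW
eta = 98.7 / 112.2056 = 0.8796


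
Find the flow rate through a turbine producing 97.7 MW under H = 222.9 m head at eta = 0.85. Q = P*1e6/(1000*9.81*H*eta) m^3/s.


Q = 97.7 * 1e6 / (1000 * 9.81 * 222.9 * 0.85) = 52.5650 m^3/s


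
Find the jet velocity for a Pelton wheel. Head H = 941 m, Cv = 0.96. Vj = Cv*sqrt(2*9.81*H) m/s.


Vj = 0.96 * sqrt(2*9.81*941) = 130.4414 m/s


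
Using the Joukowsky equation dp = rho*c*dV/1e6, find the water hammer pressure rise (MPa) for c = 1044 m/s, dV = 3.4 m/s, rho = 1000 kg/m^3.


dp = 1000 * 1044 * 3.4 / 1e6 = 3.5496 MPa


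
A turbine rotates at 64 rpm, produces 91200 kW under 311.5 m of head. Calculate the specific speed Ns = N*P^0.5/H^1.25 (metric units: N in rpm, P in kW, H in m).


Ns = 64 * 91200^0.5 / 311.5^1.25 = 14.7691


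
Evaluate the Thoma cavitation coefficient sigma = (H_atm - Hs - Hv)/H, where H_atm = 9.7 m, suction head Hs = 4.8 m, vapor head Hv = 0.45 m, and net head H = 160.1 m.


sigma = (9.7 - 4.8 - 0.45) / 160.1 = 0.0278


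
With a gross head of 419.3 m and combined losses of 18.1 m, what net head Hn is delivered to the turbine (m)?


Hn = 419.3 - 18.1 = 401.2000 m


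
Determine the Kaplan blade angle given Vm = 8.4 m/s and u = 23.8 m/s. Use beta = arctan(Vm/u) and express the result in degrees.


beta = arctan(8.4 / 23.8) = 19.4400 degrees


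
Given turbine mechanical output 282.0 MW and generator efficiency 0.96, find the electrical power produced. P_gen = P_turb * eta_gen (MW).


P_gen = 282.0 * 0.96 = 270.7200 MW


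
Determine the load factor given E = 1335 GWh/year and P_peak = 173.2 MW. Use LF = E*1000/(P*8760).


LF = 1335 * 1000 / (173.2 * 8760) = 0.8799


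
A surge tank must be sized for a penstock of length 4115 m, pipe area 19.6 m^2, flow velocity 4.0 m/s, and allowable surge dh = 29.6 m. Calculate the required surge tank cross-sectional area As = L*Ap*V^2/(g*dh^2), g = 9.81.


As = 4115 * 19.6 * 4.0^2 / (9.81 * 29.6^2) = 150.1390 m^2


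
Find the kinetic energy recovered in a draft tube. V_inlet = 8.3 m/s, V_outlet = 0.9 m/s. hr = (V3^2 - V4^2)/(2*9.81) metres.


hr = (8.3^2 - 0.9^2) / (2*9.81) = 3.4699 m


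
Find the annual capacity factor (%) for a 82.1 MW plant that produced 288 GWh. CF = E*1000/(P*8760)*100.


CF = 288 * 1000 / (82.1 * 8760) * 100 = 40.0447 %


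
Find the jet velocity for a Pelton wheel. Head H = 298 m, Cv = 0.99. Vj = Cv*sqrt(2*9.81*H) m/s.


Vj = 0.99 * sqrt(2*9.81*298) = 75.6995 m/s


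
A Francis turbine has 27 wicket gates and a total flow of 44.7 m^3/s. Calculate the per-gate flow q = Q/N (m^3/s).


q = 44.7 / 27 = 1.6556 m^3/s


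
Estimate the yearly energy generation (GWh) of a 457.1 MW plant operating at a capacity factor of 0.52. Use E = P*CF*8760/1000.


E = 457.1 * 0.52 * 8760 / 1000 = 2082.1819 GWh


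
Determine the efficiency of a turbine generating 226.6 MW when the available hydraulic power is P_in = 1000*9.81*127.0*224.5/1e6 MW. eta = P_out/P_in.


P_in = 1000 * 9.81 * 127.0 * 224.5 / 1e6 = 279.6978 MW
eta = 226.6 / 279.6978 = 0.8102


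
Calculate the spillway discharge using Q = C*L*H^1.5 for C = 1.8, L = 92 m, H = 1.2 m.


Q = 1.8 * 92 * 1.2^1.5 = 217.6869 m^3/s


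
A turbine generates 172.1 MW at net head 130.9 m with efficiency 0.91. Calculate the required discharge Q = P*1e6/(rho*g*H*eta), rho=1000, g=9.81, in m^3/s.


Q = 172.1 * 1e6 / (1000 * 9.81 * 130.9 * 0.91) = 147.2756 m^3/s


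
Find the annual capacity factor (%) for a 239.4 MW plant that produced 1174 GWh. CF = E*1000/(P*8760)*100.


CF = 1174 * 1000 / (239.4 * 8760) * 100 = 55.9809 %


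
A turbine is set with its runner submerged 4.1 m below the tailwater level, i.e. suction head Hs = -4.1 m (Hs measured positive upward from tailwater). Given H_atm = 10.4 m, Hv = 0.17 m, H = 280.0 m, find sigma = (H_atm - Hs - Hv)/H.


sigma = (10.4 - (-4.1) - 0.17) / 280.0 = 0.0512


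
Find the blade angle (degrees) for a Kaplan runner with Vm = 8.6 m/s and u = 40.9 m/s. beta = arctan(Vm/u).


beta = arctan(8.6 / 40.9) = 11.8745 degrees


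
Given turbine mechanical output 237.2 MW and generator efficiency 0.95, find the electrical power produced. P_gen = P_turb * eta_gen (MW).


P_gen = 237.2 * 0.95 = 225.3400 MW


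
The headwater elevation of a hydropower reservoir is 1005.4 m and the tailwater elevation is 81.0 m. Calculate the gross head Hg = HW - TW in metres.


Hg = 1005.4 - 81.0 = 924.4000 m


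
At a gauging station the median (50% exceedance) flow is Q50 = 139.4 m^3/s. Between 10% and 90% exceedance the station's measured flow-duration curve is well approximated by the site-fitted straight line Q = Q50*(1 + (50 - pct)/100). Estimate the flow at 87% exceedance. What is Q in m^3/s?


Q = 139.4 * (1 + (50 - 87)/100) = 87.8220 m^3/s


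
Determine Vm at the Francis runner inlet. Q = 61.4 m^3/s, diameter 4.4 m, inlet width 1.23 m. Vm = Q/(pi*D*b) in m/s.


Vm = 61.4 / (pi * 4.4 * 1.23) = 3.6113 m/s


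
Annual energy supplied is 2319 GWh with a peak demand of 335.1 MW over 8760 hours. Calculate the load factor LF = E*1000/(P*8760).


LF = 2319 * 1000 / (335.1 * 8760) = 0.7900


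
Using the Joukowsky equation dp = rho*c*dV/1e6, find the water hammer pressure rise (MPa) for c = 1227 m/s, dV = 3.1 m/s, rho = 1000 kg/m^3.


dp = 1000 * 1227 * 3.1 / 1e6 = 3.8037 MPa


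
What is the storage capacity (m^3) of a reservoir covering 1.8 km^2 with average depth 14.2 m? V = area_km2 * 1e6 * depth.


V = 1.8 * 1e6 * 14.2 = 2.5560e+07 m^3


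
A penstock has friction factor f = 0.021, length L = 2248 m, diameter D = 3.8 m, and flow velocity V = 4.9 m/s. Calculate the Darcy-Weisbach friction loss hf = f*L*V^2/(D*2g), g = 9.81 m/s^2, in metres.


hf = 0.021 * 2248 * 4.9^2 / (3.8 * 2 * 9.81) = 15.2029 m


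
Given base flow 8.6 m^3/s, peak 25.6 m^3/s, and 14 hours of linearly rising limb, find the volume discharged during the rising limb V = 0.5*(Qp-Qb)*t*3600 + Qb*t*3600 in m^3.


V = 0.5*(25.6 - 8.6)*14*3600 + 8.6*14*3600 = 861840.0000 m^3


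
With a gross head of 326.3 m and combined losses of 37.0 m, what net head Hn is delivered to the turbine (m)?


Hn = 326.3 - 37.0 = 289.3000 m


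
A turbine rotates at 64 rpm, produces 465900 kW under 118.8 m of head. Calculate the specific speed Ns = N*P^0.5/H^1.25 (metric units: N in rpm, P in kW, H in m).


Ns = 64 * 465900^0.5 / 118.8^1.25 = 111.3796


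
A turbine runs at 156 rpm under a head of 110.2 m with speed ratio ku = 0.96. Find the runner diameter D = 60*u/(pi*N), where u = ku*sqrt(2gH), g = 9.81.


u = 0.96 * sqrt(2*9.81*110.2) = 44.6387 m/s
D = 60 * 44.6387 / (pi * 156) = 5.4650 m


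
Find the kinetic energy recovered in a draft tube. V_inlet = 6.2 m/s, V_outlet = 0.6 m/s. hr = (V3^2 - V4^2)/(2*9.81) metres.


hr = (6.2^2 - 0.6^2) / (2*9.81) = 1.9409 m


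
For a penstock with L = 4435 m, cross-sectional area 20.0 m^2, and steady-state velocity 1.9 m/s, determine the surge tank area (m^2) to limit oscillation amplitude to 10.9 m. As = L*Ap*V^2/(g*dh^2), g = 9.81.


As = 4435 * 20.0 * 1.9^2 / (9.81 * 10.9^2) = 274.7317 m^2


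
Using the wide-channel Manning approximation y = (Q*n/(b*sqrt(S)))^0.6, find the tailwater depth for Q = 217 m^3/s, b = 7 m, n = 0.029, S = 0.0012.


y = (217 * 0.029 / (7 * 0.0012^0.5))^0.6 = 7.0551 m


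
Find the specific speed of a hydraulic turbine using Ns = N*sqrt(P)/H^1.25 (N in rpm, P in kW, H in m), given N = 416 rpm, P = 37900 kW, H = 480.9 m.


Ns = 416 * 37900^0.5 / 480.9^1.25 = 35.9621


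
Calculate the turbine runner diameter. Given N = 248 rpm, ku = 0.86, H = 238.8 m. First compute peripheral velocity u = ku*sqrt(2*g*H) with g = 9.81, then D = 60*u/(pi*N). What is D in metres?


u = 0.86 * sqrt(2*9.81*238.8) = 58.8661 m/s
D = 60 * 58.8661 / (pi * 248) = 4.5333 m


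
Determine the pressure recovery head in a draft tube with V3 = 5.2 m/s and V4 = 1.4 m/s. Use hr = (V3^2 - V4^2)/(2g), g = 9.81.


hr = (5.2^2 - 1.4^2) / (2*9.81) = 1.2783 m


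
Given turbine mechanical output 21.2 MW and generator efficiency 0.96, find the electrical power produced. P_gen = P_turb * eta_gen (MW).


P_gen = 21.2 * 0.96 = 20.3520 MW


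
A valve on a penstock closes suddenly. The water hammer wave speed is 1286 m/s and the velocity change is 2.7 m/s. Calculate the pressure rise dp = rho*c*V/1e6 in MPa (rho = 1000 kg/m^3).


dp = 1000 * 1286 * 2.7 / 1e6 = 3.4722 MPa


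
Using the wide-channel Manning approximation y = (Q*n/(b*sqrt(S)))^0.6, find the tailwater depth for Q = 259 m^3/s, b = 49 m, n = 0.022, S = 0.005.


y = (259 * 0.022 / (49 * 0.005^0.5))^0.6 = 1.3478 m


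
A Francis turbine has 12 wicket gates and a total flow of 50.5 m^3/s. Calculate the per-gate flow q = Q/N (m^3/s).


q = 50.5 / 12 = 4.2083 m^3/s


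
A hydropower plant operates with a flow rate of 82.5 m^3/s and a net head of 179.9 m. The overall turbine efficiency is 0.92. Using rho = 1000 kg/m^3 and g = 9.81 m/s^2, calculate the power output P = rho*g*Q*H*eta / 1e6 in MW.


P = 1000 * 9.81 * 82.5 * 179.9 * 0.92 / 1e6 = 133.9498 MW


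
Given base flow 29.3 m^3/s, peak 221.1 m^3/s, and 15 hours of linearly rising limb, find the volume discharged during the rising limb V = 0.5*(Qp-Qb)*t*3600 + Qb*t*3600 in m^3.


V = 0.5*(221.1 - 29.3)*15*3600 + 29.3*15*3600 = 6.7608e+06 m^3


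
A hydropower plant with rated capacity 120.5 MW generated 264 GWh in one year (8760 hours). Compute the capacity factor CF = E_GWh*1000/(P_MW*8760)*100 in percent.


CF = 264 * 1000 / (120.5 * 8760) * 100 = 25.0099 %


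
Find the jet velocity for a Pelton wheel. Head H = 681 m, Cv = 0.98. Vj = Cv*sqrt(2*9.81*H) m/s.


Vj = 0.98 * sqrt(2*9.81*681) = 113.2789 m/s


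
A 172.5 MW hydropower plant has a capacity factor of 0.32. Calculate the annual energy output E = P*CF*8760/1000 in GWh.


E = 172.5 * 0.32 * 8760 / 1000 = 483.5520 GWh


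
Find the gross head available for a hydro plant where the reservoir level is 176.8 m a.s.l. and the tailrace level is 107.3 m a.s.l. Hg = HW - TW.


Hg = 176.8 - 107.3 = 69.5000 m


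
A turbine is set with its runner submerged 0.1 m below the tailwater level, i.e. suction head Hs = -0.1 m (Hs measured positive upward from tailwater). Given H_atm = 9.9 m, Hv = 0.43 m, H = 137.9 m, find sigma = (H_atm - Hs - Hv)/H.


sigma = (9.9 - (-0.1) - 0.43) / 137.9 = 0.0694


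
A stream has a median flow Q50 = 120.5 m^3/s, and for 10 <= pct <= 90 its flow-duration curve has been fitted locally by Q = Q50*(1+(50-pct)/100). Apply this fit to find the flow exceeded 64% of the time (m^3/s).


Q = 120.5 * (1 + (50 - 64)/100) = 103.6300 m^3/s


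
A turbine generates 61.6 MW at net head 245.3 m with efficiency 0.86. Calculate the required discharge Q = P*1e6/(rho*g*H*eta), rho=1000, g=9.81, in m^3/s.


Q = 61.6 * 1e6 / (1000 * 9.81 * 245.3 * 0.86) = 29.7657 m^3/s


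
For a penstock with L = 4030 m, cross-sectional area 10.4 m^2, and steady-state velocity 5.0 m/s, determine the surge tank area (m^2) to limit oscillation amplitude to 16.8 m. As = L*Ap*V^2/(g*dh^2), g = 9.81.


As = 4030 * 10.4 * 5.0^2 / (9.81 * 16.8^2) = 378.4346 m^2


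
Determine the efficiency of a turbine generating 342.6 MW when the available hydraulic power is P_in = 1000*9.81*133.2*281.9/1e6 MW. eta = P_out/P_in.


P_in = 1000 * 9.81 * 133.2 * 281.9 / 1e6 = 368.3565 MW
eta = 342.6 / 368.3565 = 0.9301


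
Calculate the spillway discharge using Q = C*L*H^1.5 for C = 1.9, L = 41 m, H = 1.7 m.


Q = 1.9 * 41 * 1.7^1.5 = 172.6676 m^3/s


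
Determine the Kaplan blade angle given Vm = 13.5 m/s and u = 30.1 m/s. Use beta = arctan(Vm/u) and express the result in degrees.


beta = arctan(13.5 / 30.1) = 24.1565 degrees


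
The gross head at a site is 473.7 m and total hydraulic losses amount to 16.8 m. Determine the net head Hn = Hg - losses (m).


Hn = 473.7 - 16.8 = 456.9000 m


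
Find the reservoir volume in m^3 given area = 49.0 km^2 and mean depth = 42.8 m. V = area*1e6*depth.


V = 49.0 * 1e6 * 42.8 = 2.0972e+09 m^3


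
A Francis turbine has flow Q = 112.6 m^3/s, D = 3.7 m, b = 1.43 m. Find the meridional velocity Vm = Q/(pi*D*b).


Vm = 112.6 / (pi * 3.7 * 1.43) = 6.7741 m/s


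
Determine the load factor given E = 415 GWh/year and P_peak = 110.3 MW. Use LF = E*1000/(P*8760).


LF = 415 * 1000 / (110.3 * 8760) = 0.4295


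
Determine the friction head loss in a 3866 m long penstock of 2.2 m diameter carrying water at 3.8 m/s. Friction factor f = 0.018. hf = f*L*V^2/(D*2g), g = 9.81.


hf = 0.018 * 3866 * 3.8^2 / (2.2 * 2 * 9.81) = 23.2798 m


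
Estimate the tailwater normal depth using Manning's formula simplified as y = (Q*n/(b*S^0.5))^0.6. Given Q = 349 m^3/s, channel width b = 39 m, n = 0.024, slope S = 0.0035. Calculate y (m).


y = (349 * 0.024 / (39 * 0.0035^0.5))^0.6 = 2.1675 m


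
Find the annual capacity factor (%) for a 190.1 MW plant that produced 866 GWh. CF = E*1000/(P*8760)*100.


CF = 866 * 1000 / (190.1 * 8760) * 100 = 52.0034 %


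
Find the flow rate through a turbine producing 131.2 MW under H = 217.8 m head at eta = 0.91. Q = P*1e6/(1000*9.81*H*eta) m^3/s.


Q = 131.2 * 1e6 / (1000 * 9.81 * 217.8 * 0.91) = 67.4785 m^3/s


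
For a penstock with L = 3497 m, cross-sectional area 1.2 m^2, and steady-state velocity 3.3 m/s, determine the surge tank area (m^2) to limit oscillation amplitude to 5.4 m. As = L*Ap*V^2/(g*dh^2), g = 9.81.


As = 3497 * 1.2 * 3.3^2 / (9.81 * 5.4^2) = 159.7527 m^2


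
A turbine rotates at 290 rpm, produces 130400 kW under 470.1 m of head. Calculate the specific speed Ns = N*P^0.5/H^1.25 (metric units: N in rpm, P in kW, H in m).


Ns = 290 * 130400^0.5 / 470.1^1.25 = 47.8409


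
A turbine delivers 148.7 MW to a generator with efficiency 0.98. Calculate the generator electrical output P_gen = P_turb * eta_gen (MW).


P_gen = 148.7 * 0.98 = 145.7260 MW


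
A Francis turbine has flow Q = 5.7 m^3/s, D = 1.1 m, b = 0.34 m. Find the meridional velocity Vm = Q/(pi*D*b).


Vm = 5.7 / (pi * 1.1 * 0.34) = 4.8512 m/s


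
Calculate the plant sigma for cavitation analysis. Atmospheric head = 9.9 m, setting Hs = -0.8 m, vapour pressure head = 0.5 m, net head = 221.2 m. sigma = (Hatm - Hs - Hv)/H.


sigma = (9.9 - (-0.8) - 0.5) / 221.2 = 0.0461


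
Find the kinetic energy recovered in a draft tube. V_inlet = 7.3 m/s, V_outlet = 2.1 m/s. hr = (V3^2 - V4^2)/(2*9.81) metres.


hr = (7.3^2 - 2.1^2) / (2*9.81) = 2.4913 m


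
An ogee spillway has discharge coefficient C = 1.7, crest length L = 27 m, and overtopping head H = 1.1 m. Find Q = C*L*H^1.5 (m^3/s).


Q = 1.7 * 27 * 1.1^1.5 = 52.9544 m^3/s


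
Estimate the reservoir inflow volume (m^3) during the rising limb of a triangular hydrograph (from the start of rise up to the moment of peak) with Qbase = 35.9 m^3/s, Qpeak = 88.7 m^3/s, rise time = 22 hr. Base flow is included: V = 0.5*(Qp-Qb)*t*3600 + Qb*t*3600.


V = 0.5*(88.7 - 35.9)*22*3600 + 35.9*22*3600 = 4.9342e+06 m^3


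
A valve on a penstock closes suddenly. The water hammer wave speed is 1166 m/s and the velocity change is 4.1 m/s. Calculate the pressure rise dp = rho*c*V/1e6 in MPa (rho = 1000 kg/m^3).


dp = 1000 * 1166 * 4.1 / 1e6 = 4.7806 MPa


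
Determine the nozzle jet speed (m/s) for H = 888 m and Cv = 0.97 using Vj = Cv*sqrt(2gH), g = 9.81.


Vj = 0.97 * sqrt(2*9.81*888) = 128.0347 m/s


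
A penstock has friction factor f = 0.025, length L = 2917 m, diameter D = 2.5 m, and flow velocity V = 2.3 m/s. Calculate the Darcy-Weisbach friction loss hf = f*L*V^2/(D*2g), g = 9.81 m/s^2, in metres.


hf = 0.025 * 2917 * 2.3^2 / (2.5 * 2 * 9.81) = 7.8649 m


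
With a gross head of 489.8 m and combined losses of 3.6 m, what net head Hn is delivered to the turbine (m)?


Hn = 489.8 - 3.6 = 486.2000 m


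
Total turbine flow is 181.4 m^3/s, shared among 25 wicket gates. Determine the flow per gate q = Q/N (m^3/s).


q = 181.4 / 25 = 7.2560 m^3/s


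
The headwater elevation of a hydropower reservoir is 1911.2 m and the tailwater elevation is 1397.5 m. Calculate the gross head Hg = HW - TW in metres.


Hg = 1911.2 - 1397.5 = 513.7000 m


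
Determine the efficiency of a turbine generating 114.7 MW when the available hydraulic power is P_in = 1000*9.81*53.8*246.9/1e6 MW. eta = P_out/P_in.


P_in = 1000 * 9.81 * 53.8 * 246.9 / 1e6 = 130.3084 MW
eta = 114.7 / 130.3084 = 0.8802


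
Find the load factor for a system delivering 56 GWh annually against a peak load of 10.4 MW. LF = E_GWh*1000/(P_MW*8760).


LF = 56 * 1000 / (10.4 * 8760) = 0.6147


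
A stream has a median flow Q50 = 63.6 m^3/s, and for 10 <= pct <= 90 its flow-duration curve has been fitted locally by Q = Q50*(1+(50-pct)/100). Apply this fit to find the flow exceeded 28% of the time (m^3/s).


Q = 63.6 * (1 + (50 - 28)/100) = 77.5920 m^3/s


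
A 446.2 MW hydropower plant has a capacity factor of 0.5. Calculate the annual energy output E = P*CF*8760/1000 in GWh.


E = 446.2 * 0.5 * 8760 / 1000 = 1954.3560 GWh


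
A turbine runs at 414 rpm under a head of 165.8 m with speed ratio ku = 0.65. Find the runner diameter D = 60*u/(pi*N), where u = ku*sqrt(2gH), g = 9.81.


u = 0.65 * sqrt(2*9.81*165.8) = 37.0728 m/s
D = 60 * 37.0728 / (pi * 414) = 1.7102 m


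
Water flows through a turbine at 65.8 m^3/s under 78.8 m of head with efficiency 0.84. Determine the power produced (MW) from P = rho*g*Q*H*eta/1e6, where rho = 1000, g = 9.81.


P = 1000 * 9.81 * 65.8 * 78.8 * 0.84 / 1e6 = 42.7268 MW


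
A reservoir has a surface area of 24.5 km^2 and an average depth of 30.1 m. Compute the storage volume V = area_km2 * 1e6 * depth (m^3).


V = 24.5 * 1e6 * 30.1 = 7.3745e+08 m^3


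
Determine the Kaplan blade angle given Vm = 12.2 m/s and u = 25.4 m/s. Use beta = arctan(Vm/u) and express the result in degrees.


beta = arctan(12.2 / 25.4) = 25.6557 degrees


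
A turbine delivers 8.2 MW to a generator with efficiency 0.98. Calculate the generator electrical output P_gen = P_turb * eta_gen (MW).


P_gen = 8.2 * 0.98 = 8.0360 MW


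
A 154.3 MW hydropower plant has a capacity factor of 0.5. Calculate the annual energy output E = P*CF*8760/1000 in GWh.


E = 154.3 * 0.5 * 8760 / 1000 = 675.8340 GWh


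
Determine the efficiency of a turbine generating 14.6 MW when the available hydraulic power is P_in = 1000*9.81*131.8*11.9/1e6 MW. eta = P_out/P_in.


P_in = 1000 * 9.81 * 131.8 * 11.9 / 1e6 = 15.3862 MW
eta = 14.6 / 15.3862 = 0.9489


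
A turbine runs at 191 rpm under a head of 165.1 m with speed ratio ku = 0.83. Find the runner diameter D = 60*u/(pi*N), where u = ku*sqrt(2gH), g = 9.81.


u = 0.83 * sqrt(2*9.81*165.1) = 47.2390 m/s
D = 60 * 47.2390 / (pi * 191) = 4.7236 m


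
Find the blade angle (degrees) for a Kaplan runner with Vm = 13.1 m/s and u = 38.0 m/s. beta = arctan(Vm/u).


beta = arctan(13.1 / 38.0) = 19.0210 degrees


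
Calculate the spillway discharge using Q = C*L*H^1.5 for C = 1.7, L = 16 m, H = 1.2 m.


Q = 1.7 * 16 * 1.2^1.5 = 35.7553 m^3/s


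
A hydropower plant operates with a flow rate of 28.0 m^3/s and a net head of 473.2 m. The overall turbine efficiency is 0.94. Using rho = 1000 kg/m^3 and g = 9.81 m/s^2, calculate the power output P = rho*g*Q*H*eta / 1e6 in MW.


P = 1000 * 9.81 * 28.0 * 473.2 * 0.94 / 1e6 = 122.1799 MW


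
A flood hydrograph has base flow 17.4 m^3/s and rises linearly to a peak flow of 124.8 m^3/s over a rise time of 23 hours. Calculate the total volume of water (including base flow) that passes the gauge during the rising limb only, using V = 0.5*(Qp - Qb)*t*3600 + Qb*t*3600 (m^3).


V = 0.5*(124.8 - 17.4)*23*3600 + 17.4*23*3600 = 5.8871e+06 m^3


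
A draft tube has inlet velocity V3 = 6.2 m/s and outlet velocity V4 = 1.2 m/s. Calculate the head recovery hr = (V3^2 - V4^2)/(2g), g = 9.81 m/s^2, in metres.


hr = (6.2^2 - 1.2^2) / (2*9.81) = 1.8858 m


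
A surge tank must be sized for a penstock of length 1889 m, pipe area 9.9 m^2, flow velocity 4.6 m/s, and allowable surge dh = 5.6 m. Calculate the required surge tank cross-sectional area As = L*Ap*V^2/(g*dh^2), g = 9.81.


As = 1889 * 9.9 * 4.6^2 / (9.81 * 5.6^2) = 1286.2866 m^2


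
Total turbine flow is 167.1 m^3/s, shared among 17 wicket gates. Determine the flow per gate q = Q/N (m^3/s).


q = 167.1 / 17 = 9.8294 m^3/s


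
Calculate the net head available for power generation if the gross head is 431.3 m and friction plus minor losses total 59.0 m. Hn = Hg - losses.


Hn = 431.3 - 59.0 = 372.3000 m


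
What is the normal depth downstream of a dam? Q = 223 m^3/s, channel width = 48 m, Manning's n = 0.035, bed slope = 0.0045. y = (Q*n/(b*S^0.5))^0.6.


y = (223 * 0.035 / (48 * 0.0045^0.5))^0.6 = 1.7010 m


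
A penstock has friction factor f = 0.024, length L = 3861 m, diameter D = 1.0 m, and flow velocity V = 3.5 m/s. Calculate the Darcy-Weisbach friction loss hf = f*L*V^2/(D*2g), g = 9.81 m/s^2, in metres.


hf = 0.024 * 3861 * 3.5^2 / (1.0 * 2 * 9.81) = 57.8560 m


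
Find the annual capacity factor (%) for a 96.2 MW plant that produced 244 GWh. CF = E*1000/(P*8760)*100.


CF = 244 * 1000 / (96.2 * 8760) * 100 = 28.9541 %


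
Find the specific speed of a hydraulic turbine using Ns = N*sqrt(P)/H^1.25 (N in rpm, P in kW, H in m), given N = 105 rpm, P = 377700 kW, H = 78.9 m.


Ns = 105 * 377700^0.5 / 78.9^1.25 = 274.4205


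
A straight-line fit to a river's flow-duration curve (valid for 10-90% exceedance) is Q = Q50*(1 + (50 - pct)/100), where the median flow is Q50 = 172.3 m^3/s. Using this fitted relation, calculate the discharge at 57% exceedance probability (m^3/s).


Q = 172.3 * (1 + (50 - 57)/100) = 160.2390 m^3/s


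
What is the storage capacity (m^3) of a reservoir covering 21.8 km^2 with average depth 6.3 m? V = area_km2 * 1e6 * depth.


V = 21.8 * 1e6 * 6.3 = 1.3734e+08 m^3


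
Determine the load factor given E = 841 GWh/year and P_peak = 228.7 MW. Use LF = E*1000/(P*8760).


LF = 841 * 1000 / (228.7 * 8760) = 0.4198


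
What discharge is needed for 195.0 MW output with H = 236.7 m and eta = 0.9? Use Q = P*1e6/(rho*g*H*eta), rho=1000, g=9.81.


Q = 195.0 * 1e6 / (1000 * 9.81 * 236.7 * 0.9) = 93.3093 m^3/s


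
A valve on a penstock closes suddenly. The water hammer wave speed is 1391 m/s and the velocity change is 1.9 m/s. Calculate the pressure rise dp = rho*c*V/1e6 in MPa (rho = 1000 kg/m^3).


dp = 1000 * 1391 * 1.9 / 1e6 = 2.6429 MPa


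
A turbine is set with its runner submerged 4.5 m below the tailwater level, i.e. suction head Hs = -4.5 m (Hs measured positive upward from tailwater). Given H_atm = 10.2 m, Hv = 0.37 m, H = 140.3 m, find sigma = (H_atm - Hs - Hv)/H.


sigma = (10.2 - (-4.5) - 0.37) / 140.3 = 0.1021


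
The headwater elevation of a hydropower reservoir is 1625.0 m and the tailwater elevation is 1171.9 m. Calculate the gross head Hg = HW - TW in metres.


Hg = 1625.0 - 1171.9 = 453.1000 m


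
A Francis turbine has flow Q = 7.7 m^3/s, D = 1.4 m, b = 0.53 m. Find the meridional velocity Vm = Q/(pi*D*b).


Vm = 7.7 / (pi * 1.4 * 0.53) = 3.3032 m/s


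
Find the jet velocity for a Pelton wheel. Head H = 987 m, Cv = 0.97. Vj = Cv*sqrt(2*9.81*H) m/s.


Vj = 0.97 * sqrt(2*9.81*987) = 134.9832 m/s


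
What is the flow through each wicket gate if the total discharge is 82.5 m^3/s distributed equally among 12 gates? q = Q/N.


q = 82.5 / 12 = 6.8750 m^3/s


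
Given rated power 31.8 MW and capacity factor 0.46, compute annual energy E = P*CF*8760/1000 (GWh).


E = 31.8 * 0.46 * 8760 / 1000 = 128.1413 GWh


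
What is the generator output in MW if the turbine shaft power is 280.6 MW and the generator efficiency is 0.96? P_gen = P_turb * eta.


P_gen = 280.6 * 0.96 = 269.3760 MW


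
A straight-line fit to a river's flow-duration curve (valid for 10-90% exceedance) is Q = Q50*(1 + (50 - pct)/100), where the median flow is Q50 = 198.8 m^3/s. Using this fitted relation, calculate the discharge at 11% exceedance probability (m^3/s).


Q = 198.8 * (1 + (50 - 11)/100) = 276.3320 m^3/s


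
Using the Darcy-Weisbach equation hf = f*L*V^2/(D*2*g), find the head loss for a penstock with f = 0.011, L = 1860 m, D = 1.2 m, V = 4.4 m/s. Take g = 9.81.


hf = 0.011 * 1860 * 4.4^2 / (1.2 * 2 * 9.81) = 16.8241 m


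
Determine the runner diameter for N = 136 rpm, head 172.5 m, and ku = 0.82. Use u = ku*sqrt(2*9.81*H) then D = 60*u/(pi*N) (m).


u = 0.82 * sqrt(2*9.81*172.5) = 47.7043 m/s
D = 60 * 47.7043 / (pi * 136) = 6.6992 m


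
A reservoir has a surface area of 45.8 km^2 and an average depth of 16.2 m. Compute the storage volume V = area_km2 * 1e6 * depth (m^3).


V = 45.8 * 1e6 * 16.2 = 7.4196e+08 m^3


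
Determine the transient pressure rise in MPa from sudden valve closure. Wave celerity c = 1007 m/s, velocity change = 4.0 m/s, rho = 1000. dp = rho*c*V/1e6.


dp = 1000 * 1007 * 4.0 / 1e6 = 4.0280 MPa


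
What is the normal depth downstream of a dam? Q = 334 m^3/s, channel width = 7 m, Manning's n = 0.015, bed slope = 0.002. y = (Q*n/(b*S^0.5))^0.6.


y = (334 * 0.015 / (7 * 0.002^0.5))^0.6 = 5.2788 m


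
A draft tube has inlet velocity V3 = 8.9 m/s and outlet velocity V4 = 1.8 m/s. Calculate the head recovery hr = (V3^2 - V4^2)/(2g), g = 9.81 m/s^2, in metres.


hr = (8.9^2 - 1.8^2) / (2*9.81) = 3.8721 m


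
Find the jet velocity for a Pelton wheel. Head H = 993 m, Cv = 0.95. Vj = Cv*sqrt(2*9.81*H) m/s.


Vj = 0.95 * sqrt(2*9.81*993) = 132.6013 m/s


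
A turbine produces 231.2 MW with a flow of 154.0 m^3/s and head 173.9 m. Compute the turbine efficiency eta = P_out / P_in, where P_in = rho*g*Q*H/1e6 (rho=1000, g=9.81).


P_in = 1000 * 9.81 * 154.0 * 173.9 / 1e6 = 262.7177 MW
eta = 231.2 / 262.7177 = 0.8800


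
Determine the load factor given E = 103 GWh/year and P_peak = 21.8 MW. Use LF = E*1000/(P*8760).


LF = 103 * 1000 / (21.8 * 8760) = 0.5394


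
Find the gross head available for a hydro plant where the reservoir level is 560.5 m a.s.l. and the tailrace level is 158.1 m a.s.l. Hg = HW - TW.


Hg = 560.5 - 158.1 = 402.4000 m


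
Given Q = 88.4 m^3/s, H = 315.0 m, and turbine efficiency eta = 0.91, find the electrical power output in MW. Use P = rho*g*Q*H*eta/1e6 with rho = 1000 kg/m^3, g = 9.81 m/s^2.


P = 1000 * 9.81 * 88.4 * 315.0 * 0.91 / 1e6 = 248.5840 MW


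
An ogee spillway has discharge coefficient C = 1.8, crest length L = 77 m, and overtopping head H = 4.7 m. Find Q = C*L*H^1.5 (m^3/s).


Q = 1.8 * 77 * 4.7^1.5 = 1412.2449 m^3/s


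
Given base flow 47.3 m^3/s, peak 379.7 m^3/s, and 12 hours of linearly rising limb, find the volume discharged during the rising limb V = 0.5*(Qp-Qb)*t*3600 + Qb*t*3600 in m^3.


V = 0.5*(379.7 - 47.3)*12*3600 + 47.3*12*3600 = 9.2232e+06 m^3


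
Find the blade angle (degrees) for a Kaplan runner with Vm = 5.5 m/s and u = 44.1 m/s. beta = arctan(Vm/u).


beta = arctan(5.5 / 44.1) = 7.1090 degrees


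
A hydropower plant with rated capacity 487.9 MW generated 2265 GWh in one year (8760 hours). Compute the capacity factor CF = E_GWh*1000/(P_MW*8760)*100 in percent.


CF = 2265 * 1000 / (487.9 * 8760) * 100 = 52.9948 %


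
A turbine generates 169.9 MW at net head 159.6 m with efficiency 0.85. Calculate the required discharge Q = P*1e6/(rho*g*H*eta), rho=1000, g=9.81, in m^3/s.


Q = 169.9 * 1e6 / (1000 * 9.81 * 159.6 * 0.85) = 127.6652 m^3/s


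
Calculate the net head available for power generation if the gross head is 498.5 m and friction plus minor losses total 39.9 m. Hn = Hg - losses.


Hn = 498.5 - 39.9 = 458.6000 m


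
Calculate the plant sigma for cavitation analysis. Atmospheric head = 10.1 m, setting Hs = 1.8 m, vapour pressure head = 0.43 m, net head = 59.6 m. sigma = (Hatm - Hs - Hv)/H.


sigma = (10.1 - 1.8 - 0.43) / 59.6 = 0.1320


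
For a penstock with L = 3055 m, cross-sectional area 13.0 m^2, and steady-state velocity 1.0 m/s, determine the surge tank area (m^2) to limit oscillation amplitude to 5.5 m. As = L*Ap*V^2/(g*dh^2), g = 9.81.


As = 3055 * 13.0 * 1.0^2 / (9.81 * 5.5^2) = 133.8321 m^2


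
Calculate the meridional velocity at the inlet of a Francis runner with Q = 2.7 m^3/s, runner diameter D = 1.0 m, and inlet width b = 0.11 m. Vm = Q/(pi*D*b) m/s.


Vm = 2.7 / (pi * 1.0 * 0.11) = 7.8131 m/s


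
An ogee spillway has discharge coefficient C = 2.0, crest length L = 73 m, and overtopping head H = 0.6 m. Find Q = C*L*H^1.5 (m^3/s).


Q = 2.0 * 73 * 0.6^1.5 = 67.8547 m^3/s


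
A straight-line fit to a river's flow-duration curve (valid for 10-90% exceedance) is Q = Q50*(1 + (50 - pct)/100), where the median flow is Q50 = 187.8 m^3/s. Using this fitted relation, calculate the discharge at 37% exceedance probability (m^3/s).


Q = 187.8 * (1 + (50 - 37)/100) = 212.2140 m^3/s


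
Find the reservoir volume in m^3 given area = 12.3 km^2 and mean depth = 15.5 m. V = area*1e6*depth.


V = 12.3 * 1e6 * 15.5 = 1.9065e+08 m^3


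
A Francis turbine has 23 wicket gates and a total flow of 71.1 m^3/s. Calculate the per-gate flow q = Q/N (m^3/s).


q = 71.1 / 23 = 3.0913 m^3/s


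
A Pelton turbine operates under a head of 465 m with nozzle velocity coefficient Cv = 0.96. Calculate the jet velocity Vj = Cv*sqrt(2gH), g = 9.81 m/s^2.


Vj = 0.96 * sqrt(2*9.81*465) = 91.6953 m/s


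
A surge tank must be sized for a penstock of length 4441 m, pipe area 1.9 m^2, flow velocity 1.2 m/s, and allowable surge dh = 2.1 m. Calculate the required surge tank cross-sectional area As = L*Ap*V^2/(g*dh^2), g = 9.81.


As = 4441 * 1.9 * 1.2^2 / (9.81 * 2.1^2) = 280.8596 m^2


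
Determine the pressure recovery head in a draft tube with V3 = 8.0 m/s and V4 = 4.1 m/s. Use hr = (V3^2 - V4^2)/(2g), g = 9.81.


hr = (8.0^2 - 4.1^2) / (2*9.81) = 2.4052 m


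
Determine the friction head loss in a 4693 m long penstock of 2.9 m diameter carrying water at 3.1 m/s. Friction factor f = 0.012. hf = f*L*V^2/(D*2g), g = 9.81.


hf = 0.012 * 4693 * 3.1^2 / (2.9 * 2 * 9.81) = 9.5117 m


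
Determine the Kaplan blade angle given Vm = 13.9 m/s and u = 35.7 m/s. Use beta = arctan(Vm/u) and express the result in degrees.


beta = arctan(13.9 / 35.7) = 21.2737 degrees


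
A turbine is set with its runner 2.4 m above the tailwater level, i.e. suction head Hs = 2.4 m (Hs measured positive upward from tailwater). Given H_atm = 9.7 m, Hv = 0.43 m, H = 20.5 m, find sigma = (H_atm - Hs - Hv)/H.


sigma = (9.7 - 2.4 - 0.43) / 20.5 = 0.3351


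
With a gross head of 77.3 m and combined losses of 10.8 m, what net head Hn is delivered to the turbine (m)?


Hn = 77.3 - 10.8 = 66.5000 m


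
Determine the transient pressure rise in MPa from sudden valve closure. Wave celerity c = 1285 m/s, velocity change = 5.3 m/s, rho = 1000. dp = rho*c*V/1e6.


dp = 1000 * 1285 * 5.3 / 1e6 = 6.8105 MPa


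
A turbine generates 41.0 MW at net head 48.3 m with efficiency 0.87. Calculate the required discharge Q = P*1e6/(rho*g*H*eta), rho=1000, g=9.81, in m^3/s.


Q = 41.0 * 1e6 / (1000 * 9.81 * 48.3 * 0.87) = 99.4600 m^3/s


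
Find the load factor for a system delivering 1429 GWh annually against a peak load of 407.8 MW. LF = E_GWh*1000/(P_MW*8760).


LF = 1429 * 1000 / (407.8 * 8760) = 0.4000


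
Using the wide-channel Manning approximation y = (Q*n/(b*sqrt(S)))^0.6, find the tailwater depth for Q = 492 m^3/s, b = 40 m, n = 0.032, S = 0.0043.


y = (492 * 0.032 / (40 * 0.0043^0.5))^0.6 = 2.9308 m


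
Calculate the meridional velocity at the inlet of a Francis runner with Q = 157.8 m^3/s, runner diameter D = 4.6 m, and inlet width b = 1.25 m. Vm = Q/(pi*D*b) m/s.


Vm = 157.8 / (pi * 4.6 * 1.25) = 8.7355 m/s


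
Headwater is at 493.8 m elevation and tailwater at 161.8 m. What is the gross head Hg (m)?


Hg = 493.8 - 161.8 = 332.0000 m


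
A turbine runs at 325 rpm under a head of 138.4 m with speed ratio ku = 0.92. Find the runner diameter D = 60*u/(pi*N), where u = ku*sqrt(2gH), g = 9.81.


u = 0.92 * sqrt(2*9.81*138.4) = 47.9408 m/s
D = 60 * 47.9408 / (pi * 325) = 2.8172 m


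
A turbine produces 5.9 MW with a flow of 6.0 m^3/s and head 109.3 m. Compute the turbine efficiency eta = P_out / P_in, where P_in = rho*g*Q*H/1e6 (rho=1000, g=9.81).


P_in = 1000 * 9.81 * 6.0 * 109.3 / 1e6 = 6.4334 MW
eta = 5.9 / 6.4334 = 0.9171


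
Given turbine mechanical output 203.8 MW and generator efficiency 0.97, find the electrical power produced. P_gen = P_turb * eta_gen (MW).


P_gen = 203.8 * 0.97 = 197.6860 MW


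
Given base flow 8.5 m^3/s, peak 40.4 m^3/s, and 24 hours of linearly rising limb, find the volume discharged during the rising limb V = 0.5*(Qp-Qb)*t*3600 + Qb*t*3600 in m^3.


V = 0.5*(40.4 - 8.5)*24*3600 + 8.5*24*3600 = 2.1125e+06 m^3


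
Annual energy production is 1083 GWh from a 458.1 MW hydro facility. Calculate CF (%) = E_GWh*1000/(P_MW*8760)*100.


CF = 1083 * 1000 / (458.1 * 8760) * 100 = 26.9876 %


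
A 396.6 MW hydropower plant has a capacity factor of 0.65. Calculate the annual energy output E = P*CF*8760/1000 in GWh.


E = 396.6 * 0.65 * 8760 / 1000 = 2258.2404 GWh
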